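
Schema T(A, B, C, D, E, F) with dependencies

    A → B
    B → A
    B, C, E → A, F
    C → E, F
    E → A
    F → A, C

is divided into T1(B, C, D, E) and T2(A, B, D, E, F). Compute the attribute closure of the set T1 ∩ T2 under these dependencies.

T1 ∩ T2 = {B, D, E}.
B → A applies, adding A
Closure: {A, B, D, E}.

A, B, D, E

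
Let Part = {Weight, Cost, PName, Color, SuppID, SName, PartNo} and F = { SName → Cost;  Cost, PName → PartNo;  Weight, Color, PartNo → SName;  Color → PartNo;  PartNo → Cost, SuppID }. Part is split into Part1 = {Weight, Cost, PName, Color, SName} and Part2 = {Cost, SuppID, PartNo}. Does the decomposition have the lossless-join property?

Common attributes: Part1 ∩ Part2 = {Cost}.
No dependency enlarges {Cost}, so (Cost)⁺ = {Cost}.
The closure contains neither all of Part1 = {Weight, Cost, PName, Color, SName} nor all of Part2 = {Cost, SuppID, PartNo}, so the common attributes are not a superkey of either fragment. The join is lossy.

No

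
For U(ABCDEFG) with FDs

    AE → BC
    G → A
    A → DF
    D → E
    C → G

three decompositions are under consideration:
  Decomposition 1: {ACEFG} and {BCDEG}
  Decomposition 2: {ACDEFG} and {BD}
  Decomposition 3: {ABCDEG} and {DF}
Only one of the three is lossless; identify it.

Decomposition 1: common = {CEG}, closure = {ABCDEFG} → lossless.
Decomposition 2: common = {D}, closure = {DE} → lossy.
Decomposition 3: common = {D}, closure = {DE} → lossy.

Decomposition 1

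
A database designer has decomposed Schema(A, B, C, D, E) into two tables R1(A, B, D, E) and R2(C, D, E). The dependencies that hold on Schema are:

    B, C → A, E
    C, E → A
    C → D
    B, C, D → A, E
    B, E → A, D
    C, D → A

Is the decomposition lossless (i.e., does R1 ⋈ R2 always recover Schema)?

No

Common attributes: R1 ∩ R2 = {D, E}.
No dependency enlarges {D, E}, so (D, E)⁺ = {D, E}.
The closure contains neither all of R1 = {A, B, D, E} nor all of R2 = {C, D, E}, so the common attributes are not a superkey of either fragment. The join is lossy.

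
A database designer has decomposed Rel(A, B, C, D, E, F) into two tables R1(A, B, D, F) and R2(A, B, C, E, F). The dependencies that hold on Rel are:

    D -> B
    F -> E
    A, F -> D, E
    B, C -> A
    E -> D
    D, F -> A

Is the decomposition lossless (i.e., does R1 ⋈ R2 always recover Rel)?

Yes

Common attributes: R1 ∩ R2 = {A, B, F}.
Closure of {A, B, F}: F → E applies, adding E; A, F → D, E applies, adding D. So (A, B, F)⁺ = {A, B, D, E, F}.
This closure contains every attribute of R1, so R1 ∩ R2 → R1. The join is lossless.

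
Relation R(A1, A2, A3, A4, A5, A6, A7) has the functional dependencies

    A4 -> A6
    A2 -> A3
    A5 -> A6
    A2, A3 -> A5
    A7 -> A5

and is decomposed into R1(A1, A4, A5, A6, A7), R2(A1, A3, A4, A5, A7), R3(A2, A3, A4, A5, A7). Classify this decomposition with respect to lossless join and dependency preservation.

Lossless test (chase): Rows 1 and 2 agree on A4; apply A4→A6 and equate their A6 entries. Rows 1 and 3 agree on A4; apply A4→A6 and equate their A6 entries. No row becomes fully distinguished — the join is lossy.
Dependency preservation: every FD's attributes lie within a single fragment, so each can be enforced locally — preserved.

lossy but dependency-preserving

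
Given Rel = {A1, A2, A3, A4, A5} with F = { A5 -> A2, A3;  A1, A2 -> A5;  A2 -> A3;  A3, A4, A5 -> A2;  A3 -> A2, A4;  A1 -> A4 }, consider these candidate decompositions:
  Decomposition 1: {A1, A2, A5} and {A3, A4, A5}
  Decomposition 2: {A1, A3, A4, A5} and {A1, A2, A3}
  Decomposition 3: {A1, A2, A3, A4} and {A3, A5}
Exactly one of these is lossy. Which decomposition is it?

Decomposition 1: common = {A5}, closure = {A2, A3, A4, A5} → lossless.
Decomposition 2: common = {A1, A3}, closure = {A1, A2, A3, A4, A5} → lossless.
Decomposition 3: common = {A3}, closure = {A2, A3, A4} → lossy.

Decomposition 3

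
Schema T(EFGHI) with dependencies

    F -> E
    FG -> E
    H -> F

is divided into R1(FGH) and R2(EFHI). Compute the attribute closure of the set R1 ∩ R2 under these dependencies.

R1 ∩ R2 = {FH}.
F → E applies, adding E
Closure: {EFH}.

EFH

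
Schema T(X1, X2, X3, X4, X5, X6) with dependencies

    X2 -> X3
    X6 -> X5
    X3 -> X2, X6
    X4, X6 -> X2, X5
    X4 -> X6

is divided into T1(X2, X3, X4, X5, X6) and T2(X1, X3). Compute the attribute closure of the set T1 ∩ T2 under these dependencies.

X2, X3, X5, X6

T1 ∩ T2 = {X3}.
X3 → X2, X6 applies, adding X2, X6
X6 → X5 applies, adding X5
Closure: {X2, X3, X5, X6}.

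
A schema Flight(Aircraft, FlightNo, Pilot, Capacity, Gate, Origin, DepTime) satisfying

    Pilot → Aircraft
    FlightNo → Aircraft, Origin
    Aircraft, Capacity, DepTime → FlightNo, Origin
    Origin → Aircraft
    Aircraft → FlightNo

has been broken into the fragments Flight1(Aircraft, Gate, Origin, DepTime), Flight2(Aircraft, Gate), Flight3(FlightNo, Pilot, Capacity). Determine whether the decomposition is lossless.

Chase test. Columns are Aircraft, FlightNo, Pilot, Capacity, Gate, Origin, DepTime; row i has aⱼ where attribute j ∈ Flighti, else bᵢⱼ.
Initial tableau (one row per fragment):
  row 1: a1 b12 b13 b14 a5 a6 a7
  row 2: a1 b22 b23 b24 a5 b26 b27
  row 3: b31 a2 a3 a4 b35 b36 b37
Rows 1 and 2 agree on Aircraft; apply Aircraft→FlightNo and equate their FlightNo entries.
Rows 1 and 2 agree on FlightNo; apply FlightNo→Aircraft, Origin and equate their Aircraft, Origin entries.
No row becomes fully distinguished — the join is lossy.

No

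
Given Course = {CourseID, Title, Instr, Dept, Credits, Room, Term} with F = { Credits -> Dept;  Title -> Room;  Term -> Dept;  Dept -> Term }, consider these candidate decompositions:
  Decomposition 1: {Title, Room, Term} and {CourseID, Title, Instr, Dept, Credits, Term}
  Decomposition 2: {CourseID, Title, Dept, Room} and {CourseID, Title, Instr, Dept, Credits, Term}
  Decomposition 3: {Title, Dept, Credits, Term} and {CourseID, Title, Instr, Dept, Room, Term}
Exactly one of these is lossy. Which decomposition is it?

Decomposition 1: common = {Title, Term}, closure = {Title, Dept, Room, Term} → lossless.
Decomposition 2: common = {CourseID, Title, Dept}, closure = {CourseID, Title, Dept, Room, Term} → lossless.
Decomposition 3: common = {Title, Dept, Term}, closure = {Title, Dept, Room, Term} → lossy.

Decomposition 3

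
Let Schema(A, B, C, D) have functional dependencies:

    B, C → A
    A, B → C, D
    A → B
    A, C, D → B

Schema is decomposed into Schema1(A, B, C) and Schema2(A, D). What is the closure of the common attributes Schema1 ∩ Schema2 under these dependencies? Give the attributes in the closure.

A, B, C, D

Schema1 ∩ Schema2 = {A}.
A → B applies, adding B
A, B → C, D applies, adding C, D
Closure: {A, B, C, D}.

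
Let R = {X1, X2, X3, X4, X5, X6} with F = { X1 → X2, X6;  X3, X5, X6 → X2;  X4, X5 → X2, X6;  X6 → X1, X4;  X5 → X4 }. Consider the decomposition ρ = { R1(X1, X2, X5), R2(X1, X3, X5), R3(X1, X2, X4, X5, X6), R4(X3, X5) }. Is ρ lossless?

Chase test. Columns are X1, X2, X3, X4, X5, X6; row i has aⱼ where attribute j ∈ Ri, else bᵢⱼ.
Initial tableau (one row per fragment):
  row 1: a1 a2 b13 b14 a5 b16
  row 2: a1 b22 a3 b24 a5 b26
  row 3: a1 a2 b33 a4 a5 a6
  row 4: b41 b42 a3 b44 a5 b46
Rows 1 and 2 agree on X1; apply X1→X2, X6 and equate their X2, X6 entries.
Rows 1 and 3 agree on X1; apply X1→X2, X6 and equate their X2, X6 entries.
Rows 1 and 2 agree on X6; apply X6→X1, X4 and equate their X1, X4 entries.
Rows 1 and 3 agree on X6; apply X6→X1, X4 and equate their X1, X4 entries.
Rows 1 and 4 agree on X5; apply X5→X4 and equate their X4 entries.
Rows 1 and 4 agree on X4, X5; apply X4, X5→X2, X6 and equate their X2, X6 entries.
Rows 1 and 4 agree on X6; apply X6→X1, X4 and equate their X1, X4 entries.
Row 2 is now all distinguished symbols — the join is lossless.

Yes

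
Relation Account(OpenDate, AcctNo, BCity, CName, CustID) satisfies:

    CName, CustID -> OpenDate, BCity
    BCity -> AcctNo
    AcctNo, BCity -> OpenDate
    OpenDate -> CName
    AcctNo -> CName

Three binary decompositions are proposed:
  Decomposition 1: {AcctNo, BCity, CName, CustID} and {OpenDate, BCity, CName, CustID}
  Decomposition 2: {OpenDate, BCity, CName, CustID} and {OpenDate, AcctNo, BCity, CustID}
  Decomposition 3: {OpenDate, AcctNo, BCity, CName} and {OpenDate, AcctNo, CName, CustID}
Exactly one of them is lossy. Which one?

Decomposition 1: common = {BCity, CName, CustID}, closure = {OpenDate, AcctNo, BCity, CName, CustID} → lossless.
Decomposition 2: common = {OpenDate, BCity, CustID}, closure = {OpenDate, AcctNo, BCity, CName, CustID} → lossless.
Decomposition 3: common = {OpenDate, AcctNo, CName}, closure = {OpenDate, AcctNo, CName} → lossy.

Decomposition 3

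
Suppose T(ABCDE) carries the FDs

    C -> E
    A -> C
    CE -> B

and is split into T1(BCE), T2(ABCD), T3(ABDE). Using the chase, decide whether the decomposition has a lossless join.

Yes

Chase test. Columns are ABCDE; row i has aⱼ where attribute j ∈ Ti, else bᵢⱼ.
Initial tableau (one row per fragment):
  row 1: b11 a2 a3 b14 a5
  row 2: a1 a2 a3 a4 b25
  row 3: a1 a2 b33 a4 a5
Rows 1 and 2 agree on C; apply C→E and equate their E entries.
Rows 2 and 3 agree on A; apply A→C and equate their C entries.
Row 2 is now all distinguished symbols — the join is lossless.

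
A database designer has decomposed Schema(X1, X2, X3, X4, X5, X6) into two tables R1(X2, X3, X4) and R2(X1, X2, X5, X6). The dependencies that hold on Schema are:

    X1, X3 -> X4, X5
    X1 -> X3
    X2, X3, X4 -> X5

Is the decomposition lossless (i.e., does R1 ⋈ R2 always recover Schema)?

Common attributes: R1 ∩ R2 = {X2}.
No dependency enlarges {X2}, so (X2)⁺ = {X2}.
The closure contains neither all of R1 = {X2, X3, X4} nor all of R2 = {X1, X2, X5, X6}, so the common attributes are not a superkey of either fragment. The join is lossy.

No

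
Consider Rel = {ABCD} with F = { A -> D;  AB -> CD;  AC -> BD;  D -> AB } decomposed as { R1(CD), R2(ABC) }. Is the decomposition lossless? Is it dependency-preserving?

lossy and not dependency-preserving

Lossless test: (C)⁺ = {C}, which is a superkey of neither fragment — lossy.
Dependency preservation: the restricted closure of {A} across the fragments never reaches {D}, so A → D cannot be enforced without a join — not preserved.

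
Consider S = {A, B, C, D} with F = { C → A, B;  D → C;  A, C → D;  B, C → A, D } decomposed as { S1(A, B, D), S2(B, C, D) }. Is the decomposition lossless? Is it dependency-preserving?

Lossless test: (B, D)⁺ = {A, B, C, D}, which contains all of one fragment — lossless.
Dependency preservation: C → A, B; A, C → D; B, C → A, D are not contained in any single fragment, but the restricted closure of each left-hand side across the fragments still reaches the right-hand side; the remaining FDs each lie inside some fragment. All dependencies are preserved.

lossless and dependency-preserving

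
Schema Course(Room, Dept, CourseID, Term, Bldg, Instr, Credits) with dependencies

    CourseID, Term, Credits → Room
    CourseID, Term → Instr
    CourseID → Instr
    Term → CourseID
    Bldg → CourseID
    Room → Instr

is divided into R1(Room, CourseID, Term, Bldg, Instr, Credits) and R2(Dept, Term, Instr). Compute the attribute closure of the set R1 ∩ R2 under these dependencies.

R1 ∩ R2 = {Term, Instr}.
Term → CourseID applies, adding CourseID
Closure: {CourseID, Term, Instr}.

CourseID, Term, Instr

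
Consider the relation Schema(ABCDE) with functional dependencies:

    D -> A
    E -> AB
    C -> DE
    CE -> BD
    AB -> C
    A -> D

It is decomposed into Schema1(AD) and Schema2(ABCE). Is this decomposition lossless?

Common attributes: Schema1 ∩ Schema2 = {A}.
Closure of {A}: A → D applies, adding D. So (A)⁺ = {AD}.
This closure contains every attribute of Schema1, so Schema1 ∩ Schema2 → Schema1. The join is lossless.

Yes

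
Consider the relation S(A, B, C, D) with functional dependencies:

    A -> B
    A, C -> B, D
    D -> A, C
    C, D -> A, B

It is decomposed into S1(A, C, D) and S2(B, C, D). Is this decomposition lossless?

Common attributes: S1 ∩ S2 = {C, D}.
Closure of {C, D}: D → A, C applies, adding A; C, D → A, B applies, adding B. So (C, D)⁺ = {A, B, C, D}.
This closure contains every attribute of S1, so S1 ∩ S2 → S1. The join is lossless.

Yes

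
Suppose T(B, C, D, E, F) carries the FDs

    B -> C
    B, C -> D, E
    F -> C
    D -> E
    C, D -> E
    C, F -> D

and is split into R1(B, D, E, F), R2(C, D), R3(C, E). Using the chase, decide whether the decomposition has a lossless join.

No

Chase test. Columns are B, C, D, E, F; row i has aⱼ where attribute j ∈ Ri, else bᵢⱼ.
Initial tableau (one row per fragment):
  row 1: a1 b12 a3 a4 a5
  row 2: b21 a2 a3 b24 b25
  row 3: b31 a2 b33 a4 b35
Rows 1 and 2 agree on D; apply D→E and equate their E entries.
No row becomes fully distinguished — the join is lossy.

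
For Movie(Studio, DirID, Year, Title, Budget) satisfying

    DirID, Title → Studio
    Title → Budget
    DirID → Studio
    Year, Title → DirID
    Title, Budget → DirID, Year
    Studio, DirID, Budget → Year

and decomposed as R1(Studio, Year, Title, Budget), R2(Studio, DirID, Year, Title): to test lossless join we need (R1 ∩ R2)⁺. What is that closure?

Studio, DirID, Year, Title, Budget

R1 ∩ R2 = {Studio, Year, Title}.
Title → Budget applies, adding Budget
Year, Title → DirID applies, adding DirID
Closure: {Studio, DirID, Year, Title, Budget}.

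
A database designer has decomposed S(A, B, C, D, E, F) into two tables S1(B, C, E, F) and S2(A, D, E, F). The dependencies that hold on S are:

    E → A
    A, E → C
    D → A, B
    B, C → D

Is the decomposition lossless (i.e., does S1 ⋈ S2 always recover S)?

Common attributes: S1 ∩ S2 = {E, F}.
Closure of {E, F}: E → A applies, adding A; A, E → C applies, adding C. So (E, F)⁺ = {A, C, E, F}.
The closure contains neither all of S1 = {B, C, E, F} nor all of S2 = {A, D, E, F}, so the common attributes are not a superkey of either fragment. The join is lossy.

No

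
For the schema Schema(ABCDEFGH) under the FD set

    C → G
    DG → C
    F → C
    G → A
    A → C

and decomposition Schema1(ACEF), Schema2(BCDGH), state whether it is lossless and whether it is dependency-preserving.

Lossless test: (C)⁺ = {ACG}, which is a superkey of neither fragment — lossy.
Dependency preservation: G → A is not contained in any single fragment, but the restricted closure of its left-hand side across the fragments still reaches the right-hand side; the remaining FDs each lie inside some fragment. All dependencies are preserved.

lossy but dependency-preserving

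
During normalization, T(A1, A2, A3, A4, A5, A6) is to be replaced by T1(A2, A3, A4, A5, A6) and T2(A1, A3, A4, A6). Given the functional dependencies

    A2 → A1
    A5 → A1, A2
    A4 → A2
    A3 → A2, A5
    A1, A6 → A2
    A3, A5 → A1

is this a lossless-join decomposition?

Yes

Common attributes: T1 ∩ T2 = {A3, A4, A6}.
Closure of {A3, A4, A6}: A4 → A2 applies, adding A2; A3 → A2, A5 applies, adding A5; A3, A5 → A1 applies, adding A1. So (A3, A4, A6)⁺ = {A1, A2, A3, A4, A5, A6}.
This closure contains every attribute of T1, so T1 ∩ T2 → T1. The join is lossless.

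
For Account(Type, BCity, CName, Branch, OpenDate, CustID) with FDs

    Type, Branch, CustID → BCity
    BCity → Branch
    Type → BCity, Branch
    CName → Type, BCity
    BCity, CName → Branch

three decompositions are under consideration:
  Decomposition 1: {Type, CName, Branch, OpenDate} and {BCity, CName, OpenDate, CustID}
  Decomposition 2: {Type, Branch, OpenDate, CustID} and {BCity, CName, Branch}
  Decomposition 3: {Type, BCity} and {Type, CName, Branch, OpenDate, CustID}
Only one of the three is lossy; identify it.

Decomposition 2

Decomposition 1: common = {CName, OpenDate}, closure = {Type, BCity, CName, Branch, OpenDate} → lossless.
Decomposition 2: common = {Branch}, closure = {Branch} → lossy.
Decomposition 3: common = {Type}, closure = {Type, BCity, Branch} → lossless.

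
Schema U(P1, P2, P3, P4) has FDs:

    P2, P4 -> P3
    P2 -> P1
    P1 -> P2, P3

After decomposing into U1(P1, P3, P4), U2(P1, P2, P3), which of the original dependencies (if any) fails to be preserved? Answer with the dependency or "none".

P2, P4 → P3: restricted closure across fragments reaches P3.
P2 → P1 lies within U2.
P1 → P2, P3 lies within U2.
Every dependency is enforceable on the fragments, so the decomposition is dependency-preserving.

none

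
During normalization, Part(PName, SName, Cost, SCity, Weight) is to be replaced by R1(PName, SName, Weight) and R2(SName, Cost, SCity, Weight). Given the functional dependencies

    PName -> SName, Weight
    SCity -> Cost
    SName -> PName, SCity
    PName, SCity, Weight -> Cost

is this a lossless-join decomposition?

Common attributes: R1 ∩ R2 = {SName, Weight}.
Closure of {SName, Weight}: SName → PName, SCity applies, adding PName, SCity; PName, SCity, Weight → Cost applies, adding Cost. So (SName, Weight)⁺ = {PName, SName, Cost, SCity, Weight}.
This closure contains every attribute of R1, so R1 ∩ R2 → R1. The join is lossless.

Yes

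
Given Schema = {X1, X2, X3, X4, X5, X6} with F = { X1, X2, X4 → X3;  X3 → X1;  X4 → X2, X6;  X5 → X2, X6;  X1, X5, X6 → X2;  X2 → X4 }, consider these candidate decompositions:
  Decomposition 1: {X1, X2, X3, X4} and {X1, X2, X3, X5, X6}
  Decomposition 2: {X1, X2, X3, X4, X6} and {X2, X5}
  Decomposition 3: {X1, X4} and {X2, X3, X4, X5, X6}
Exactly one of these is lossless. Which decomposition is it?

Decomposition 1

Decomposition 1: common = {X1, X2, X3}, closure = {X1, X2, X3, X4, X6} → lossless.
Decomposition 2: common = {X2}, closure = {X2, X4, X6} → lossy.
Decomposition 3: common = {X4}, closure = {X2, X4, X6} → lossy.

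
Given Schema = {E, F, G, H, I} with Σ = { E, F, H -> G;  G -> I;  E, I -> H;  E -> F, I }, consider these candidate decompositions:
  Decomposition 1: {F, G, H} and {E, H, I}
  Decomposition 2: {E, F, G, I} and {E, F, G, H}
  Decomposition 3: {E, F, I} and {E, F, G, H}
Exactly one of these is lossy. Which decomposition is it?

Decomposition 1: common = {H}, closure = {H} → lossy.
Decomposition 2: common = {E, F, G}, closure = {E, F, G, H, I} → lossless.
Decomposition 3: common = {E, F}, closure = {E, F, G, H, I} → lossless.

Decomposition 1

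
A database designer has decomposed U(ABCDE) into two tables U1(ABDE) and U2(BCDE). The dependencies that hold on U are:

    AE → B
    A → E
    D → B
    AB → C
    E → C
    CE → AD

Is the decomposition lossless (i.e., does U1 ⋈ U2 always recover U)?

Common attributes: U1 ∩ U2 = {BDE}.
Closure of {BDE}: E → C applies, adding C; CE → AD applies, adding A. So (BDE)⁺ = {ABCDE}.
This closure contains every attribute of U1, so U1 ∩ U2 → U1. The join is lossless.

Yes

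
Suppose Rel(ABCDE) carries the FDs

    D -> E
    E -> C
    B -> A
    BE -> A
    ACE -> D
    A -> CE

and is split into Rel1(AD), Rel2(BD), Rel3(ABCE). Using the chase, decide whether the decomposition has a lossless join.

Yes

Chase test. Columns are ABCDE; row i has aⱼ where attribute j ∈ Reli, else bᵢⱼ.
Initial tableau (one row per fragment):
  row 1: a1 b12 b13 a4 b15
  row 2: b21 a2 b23 a4 b25
  row 3: a1 a2 a3 b34 a5
Rows 1 and 2 agree on D; apply D→E and equate their E entries.
Rows 1 and 2 agree on E; apply E→C and equate their C entries.
Rows 2 and 3 agree on B; apply B→A and equate their A entries.
Rows 1 and 3 agree on A; apply A→CE and equate their CE entries.
Rows 1 and 3 agree on ACE; apply ACE→D and equate their D entries.
Row 2 is now all distinguished symbols — the join is lossless.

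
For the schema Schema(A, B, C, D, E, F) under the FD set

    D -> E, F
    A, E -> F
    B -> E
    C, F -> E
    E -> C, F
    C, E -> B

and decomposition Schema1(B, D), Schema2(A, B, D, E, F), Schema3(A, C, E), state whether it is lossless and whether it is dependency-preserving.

Lossless test (chase): Rows 1 and 2 agree on D; apply D→E, F and equate their E, F entries. Rows 2 and 3 agree on A, E; apply A, E→F and equate their F entries. Rows 1 and 2 agree on E; apply E→C, F and equate their C, F entries. Rows 1 and 3 agree on E; apply E→C, F and equate their C, F entries. Rows 1 and 3 agree on C, E; apply C, E→B and equate their B entries. Row 2 is now all distinguished symbols — the join is lossless.
Dependency preservation: the restricted closure of {C, F} across the fragments never reaches {E}, so C, F → E cannot be enforced without a join — not preserved.

lossless but not dependency-preserving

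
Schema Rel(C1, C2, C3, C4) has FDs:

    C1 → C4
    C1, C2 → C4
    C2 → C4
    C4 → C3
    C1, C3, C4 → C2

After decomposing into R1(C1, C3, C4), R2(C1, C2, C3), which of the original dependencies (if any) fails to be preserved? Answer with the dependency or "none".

C2 → C4

Check C2 → C4: no single fragment contains all of {C2, C4}, and the restricted closure of {C2} across the fragments never reaches {C4}.
C1 → C4 is preserved.
C1, C2 → C4 is preserved.
C4 → C3 is preserved.
C1, C3, C4 → C2 is preserved.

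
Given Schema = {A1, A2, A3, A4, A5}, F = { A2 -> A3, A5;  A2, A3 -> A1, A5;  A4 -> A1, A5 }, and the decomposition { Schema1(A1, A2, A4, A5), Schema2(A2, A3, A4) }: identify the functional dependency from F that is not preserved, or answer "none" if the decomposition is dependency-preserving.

none

A2 → A3, A5: restricted closure across fragments reaches A3, A5.
A2, A3 → A1, A5: restricted closure across fragments reaches A1, A5.
A4 → A1, A5 lies within Schema1.
Every dependency is enforceable on the fragments, so the decomposition is dependency-preserving.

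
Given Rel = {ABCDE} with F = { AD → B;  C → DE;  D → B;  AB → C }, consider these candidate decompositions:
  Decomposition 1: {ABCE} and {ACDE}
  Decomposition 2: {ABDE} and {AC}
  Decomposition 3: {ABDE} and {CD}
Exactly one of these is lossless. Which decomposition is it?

Decomposition 1: common = {ACE}, closure = {ABCDE} → lossless.
Decomposition 2: common = {A}, closure = {A} → lossy.
Decomposition 3: common = {D}, closure = {BD} → lossy.

Decomposition 1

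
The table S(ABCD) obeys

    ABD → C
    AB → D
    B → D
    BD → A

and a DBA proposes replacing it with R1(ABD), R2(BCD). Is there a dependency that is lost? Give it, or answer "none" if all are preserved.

ABD → C: restricted closure across fragments reaches C.
AB → D lies within R1.
B → D lies within R1.
BD → A lies within R1.
Every dependency is enforceable on the fragments, so the decomposition is dependency-preserving.

none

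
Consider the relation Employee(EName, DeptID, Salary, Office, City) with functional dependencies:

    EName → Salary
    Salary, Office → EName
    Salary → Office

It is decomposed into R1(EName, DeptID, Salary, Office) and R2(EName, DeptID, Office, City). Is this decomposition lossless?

Yes

Common attributes: R1 ∩ R2 = {EName, DeptID, Office}.
Closure of {EName, DeptID, Office}: EName → Salary applies, adding Salary. So (EName, DeptID, Office)⁺ = {EName, DeptID, Salary, Office}.
This closure contains every attribute of R1, so R1 ∩ R2 → R1. The join is lossless.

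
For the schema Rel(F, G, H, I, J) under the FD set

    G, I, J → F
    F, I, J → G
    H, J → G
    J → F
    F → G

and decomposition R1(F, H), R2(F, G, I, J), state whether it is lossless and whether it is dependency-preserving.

lossy but dependency-preserving

Lossless test: (F)⁺ = {F, G}, which is a superkey of neither fragment — lossy.
Dependency preservation: H, J → G is not contained in any single fragment, but the restricted closure of its left-hand side across the fragments still reaches the right-hand side; the remaining FDs each lie inside some fragment. All dependencies are preserved.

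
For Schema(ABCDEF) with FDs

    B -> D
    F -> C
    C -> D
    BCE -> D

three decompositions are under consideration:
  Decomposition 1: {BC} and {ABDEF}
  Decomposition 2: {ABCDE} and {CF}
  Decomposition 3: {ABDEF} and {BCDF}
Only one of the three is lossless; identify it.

Decomposition 1: common = {B}, closure = {BD} → lossy.
Decomposition 2: common = {C}, closure = {CD} → lossy.
Decomposition 3: common = {BDF}, closure = {BCDF} → lossless.

Decomposition 3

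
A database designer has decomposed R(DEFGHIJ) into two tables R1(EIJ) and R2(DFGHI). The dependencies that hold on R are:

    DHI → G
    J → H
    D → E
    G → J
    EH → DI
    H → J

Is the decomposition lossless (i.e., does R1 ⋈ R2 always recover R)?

Common attributes: R1 ∩ R2 = {I}.
No dependency enlarges {I}, so (I)⁺ = {I}.
The closure contains neither all of R1 = {EIJ} nor all of R2 = {DFGHI}, so the common attributes are not a superkey of either fragment. The join is lossy.

No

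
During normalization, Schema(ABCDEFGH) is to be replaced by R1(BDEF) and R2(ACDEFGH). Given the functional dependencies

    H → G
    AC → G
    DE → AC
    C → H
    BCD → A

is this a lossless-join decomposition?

Common attributes: R1 ∩ R2 = {DEF}.
Closure of {DEF}: DE → AC applies, adding AC; C → H applies, adding H; H → G applies, adding G. So (DEF)⁺ = {ACDEFGH}.
This closure contains every attribute of R2, so R1 ∩ R2 → R2. The join is lossless.

Yes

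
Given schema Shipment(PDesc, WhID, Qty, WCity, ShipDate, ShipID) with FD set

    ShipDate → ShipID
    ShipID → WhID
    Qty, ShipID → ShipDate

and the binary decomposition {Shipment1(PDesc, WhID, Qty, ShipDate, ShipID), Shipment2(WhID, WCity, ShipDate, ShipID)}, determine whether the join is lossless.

Common attributes: Shipment1 ∩ Shipment2 = {WhID, ShipDate, ShipID}.
No dependency enlarges {WhID, ShipDate, ShipID}, so (WhID, ShipDate, ShipID)⁺ = {WhID, ShipDate, ShipID}.
The closure contains neither all of Shipment1 = {PDesc, WhID, Qty, ShipDate, ShipID} nor all of Shipment2 = {WhID, WCity, ShipDate, ShipID}, so the common attributes are not a superkey of either fragment. The join is lossy.

No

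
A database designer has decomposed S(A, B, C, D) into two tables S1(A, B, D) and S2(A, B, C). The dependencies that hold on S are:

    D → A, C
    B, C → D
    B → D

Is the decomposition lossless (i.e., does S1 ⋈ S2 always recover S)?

Yes

Common attributes: S1 ∩ S2 = {A, B}.
Closure of {A, B}: B → D applies, adding D; D → A, C applies, adding C. So (A, B)⁺ = {A, B, C, D}.
This closure contains every attribute of S1, so S1 ∩ S2 → S1. The join is lossless.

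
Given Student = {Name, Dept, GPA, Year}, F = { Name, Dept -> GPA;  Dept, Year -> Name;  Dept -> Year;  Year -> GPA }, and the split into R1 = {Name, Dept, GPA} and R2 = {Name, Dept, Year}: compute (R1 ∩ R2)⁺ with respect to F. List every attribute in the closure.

Name, Dept, GPA, Year

R1 ∩ R2 = {Name, Dept}.
Name, Dept → GPA applies, adding GPA
Dept → Year applies, adding Year
Closure: {Name, Dept, GPA, Year}.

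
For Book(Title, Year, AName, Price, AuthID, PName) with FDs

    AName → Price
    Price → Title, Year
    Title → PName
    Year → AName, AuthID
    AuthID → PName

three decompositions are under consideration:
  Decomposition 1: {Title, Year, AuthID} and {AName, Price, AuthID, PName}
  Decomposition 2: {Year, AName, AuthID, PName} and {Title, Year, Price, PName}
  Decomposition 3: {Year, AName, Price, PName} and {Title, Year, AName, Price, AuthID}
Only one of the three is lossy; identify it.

Decomposition 1

Decomposition 1: common = {AuthID}, closure = {AuthID, PName} → lossy.
Decomposition 2: common = {Year, PName}, closure = {Title, Year, AName, Price, AuthID, PName} → lossless.
Decomposition 3: common = {Year, AName, Price}, closure = {Title, Year, AName, Price, AuthID, PName} → lossless.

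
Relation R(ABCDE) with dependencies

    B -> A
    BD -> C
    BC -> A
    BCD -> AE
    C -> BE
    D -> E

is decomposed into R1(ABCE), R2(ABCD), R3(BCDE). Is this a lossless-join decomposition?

Chase test. Columns are ABCDE; row i has aⱼ where attribute j ∈ Ri, else bᵢⱼ.
Initial tableau (one row per fragment):
  row 1: a1 a2 a3 b14 a5
  row 2: a1 a2 a3 a4 b25
  row 3: b31 a2 a3 a4 a5
Rows 1 and 3 agree on B; apply B→A and equate their A entries.
Rows 2 and 3 agree on BCD; apply BCD→AE and equate their AE entries.
Row 2 is now all distinguished symbols — the join is lossless.

Yes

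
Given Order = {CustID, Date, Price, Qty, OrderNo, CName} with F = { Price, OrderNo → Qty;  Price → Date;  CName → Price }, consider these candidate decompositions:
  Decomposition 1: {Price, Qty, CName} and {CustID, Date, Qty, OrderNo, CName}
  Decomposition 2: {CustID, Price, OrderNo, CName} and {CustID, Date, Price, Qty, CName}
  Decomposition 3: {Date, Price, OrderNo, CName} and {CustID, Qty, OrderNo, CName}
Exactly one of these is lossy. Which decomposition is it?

Decomposition 2

Decomposition 1: common = {Qty, CName}, closure = {Date, Price, Qty, CName} → lossless.
Decomposition 2: common = {CustID, Price, CName}, closure = {CustID, Date, Price, CName} → lossy.
Decomposition 3: common = {OrderNo, CName}, closure = {Date, Price, Qty, OrderNo, CName} → lossless.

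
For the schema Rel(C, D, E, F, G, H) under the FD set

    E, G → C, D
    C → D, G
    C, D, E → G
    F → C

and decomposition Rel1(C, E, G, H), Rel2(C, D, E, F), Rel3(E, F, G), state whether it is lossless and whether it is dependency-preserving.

Lossless test (chase): Rows 1 and 3 agree on E, G; apply E, G→C, D and equate their C, D entries. Rows 1 and 2 agree on C; apply C→D, G and equate their D, G entries. No row becomes fully distinguished — the join is lossy.
Dependency preservation: E, G → C, D; C → D, G; C, D, E → G are not contained in any single fragment, but the restricted closure of each left-hand side across the fragments still reaches the right-hand side; the remaining FDs each lie inside some fragment. All dependencies are preserved.

lossy but dependency-preserving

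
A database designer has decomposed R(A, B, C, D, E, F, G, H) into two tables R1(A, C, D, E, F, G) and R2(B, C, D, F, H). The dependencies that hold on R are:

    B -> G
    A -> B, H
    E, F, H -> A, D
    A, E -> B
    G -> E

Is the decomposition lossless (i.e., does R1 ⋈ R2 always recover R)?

Common attributes: R1 ∩ R2 = {C, D, F}.
No dependency enlarges {C, D, F}, so (C, D, F)⁺ = {C, D, F}.
The closure contains neither all of R1 = {A, C, D, E, F, G} nor all of R2 = {B, C, D, F, H}, so the common attributes are not a superkey of either fragment. The join is lossy.

No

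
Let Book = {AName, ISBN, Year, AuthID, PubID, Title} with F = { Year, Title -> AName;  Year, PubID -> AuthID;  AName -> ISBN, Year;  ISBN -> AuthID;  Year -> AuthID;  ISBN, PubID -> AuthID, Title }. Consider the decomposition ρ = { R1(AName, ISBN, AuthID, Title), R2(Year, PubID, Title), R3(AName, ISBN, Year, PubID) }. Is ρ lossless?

Yes

Chase test. Columns are AName, ISBN, Year, AuthID, PubID, Title; row i has aⱼ where attribute j ∈ Ri, else bᵢⱼ.
Initial tableau (one row per fragment):
  row 1: a1 a2 b13 a4 b15 a6
  row 2: b21 b22 a3 b24 a5 a6
  row 3: a1 a2 a3 b34 a5 b36
Rows 2 and 3 agree on Year, PubID; apply Year, PubID→AuthID and equate their AuthID entries.
Rows 1 and 3 agree on AName; apply AName→ISBN, Year and equate their ISBN, Year entries.
Rows 1 and 3 agree on ISBN; apply ISBN→AuthID and equate their AuthID entries.
Rows 1 and 2 agree on Year, Title; apply Year, Title→AName and equate their AName entries.
Rows 1 and 2 agree on AName; apply AName→ISBN, Year and equate their ISBN, Year entries.
Rows 2 and 3 agree on ISBN, PubID; apply ISBN, PubID→AuthID, Title and equate their AuthID, Title entries.
Row 2 is now all distinguished symbols — the join is lossless.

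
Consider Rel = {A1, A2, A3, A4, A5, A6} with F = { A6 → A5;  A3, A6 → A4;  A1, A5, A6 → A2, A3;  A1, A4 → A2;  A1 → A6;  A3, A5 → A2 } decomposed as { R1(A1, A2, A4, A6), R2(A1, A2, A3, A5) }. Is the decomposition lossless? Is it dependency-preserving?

Lossless test: (A1, A2)⁺ = {A1, A2, A3, A4, A5, A6}, which contains all of one fragment — lossless.
Dependency preservation: the restricted closure of {A6} across the fragments never reaches {A5}, so A6 → A5 cannot be enforced without a join — not preserved.

lossless but not dependency-preserving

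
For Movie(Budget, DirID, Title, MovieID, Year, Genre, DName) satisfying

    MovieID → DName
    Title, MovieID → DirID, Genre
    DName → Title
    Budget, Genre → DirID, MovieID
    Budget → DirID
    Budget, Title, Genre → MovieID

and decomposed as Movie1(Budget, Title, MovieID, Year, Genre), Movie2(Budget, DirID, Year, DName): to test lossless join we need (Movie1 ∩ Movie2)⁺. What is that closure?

Movie1 ∩ Movie2 = {Budget, Year}.
Budget → DirID applies, adding DirID
Closure: {Budget, DirID, Year}.

Budget, DirID, Year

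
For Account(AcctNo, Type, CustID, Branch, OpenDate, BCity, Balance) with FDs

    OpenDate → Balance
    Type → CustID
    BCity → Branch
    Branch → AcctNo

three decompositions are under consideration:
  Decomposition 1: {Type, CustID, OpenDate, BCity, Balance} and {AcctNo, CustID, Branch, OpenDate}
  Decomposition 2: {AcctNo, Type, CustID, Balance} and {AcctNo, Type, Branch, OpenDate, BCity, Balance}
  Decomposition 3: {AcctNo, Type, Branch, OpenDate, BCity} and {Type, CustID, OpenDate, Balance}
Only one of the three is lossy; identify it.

Decomposition 1: common = {CustID, OpenDate}, closure = {CustID, OpenDate, Balance} → lossy.
Decomposition 2: common = {AcctNo, Type, Balance}, closure = {AcctNo, Type, CustID, Balance} → lossless.
Decomposition 3: common = {Type, OpenDate}, closure = {Type, CustID, OpenDate, Balance} → lossless.

Decomposition 1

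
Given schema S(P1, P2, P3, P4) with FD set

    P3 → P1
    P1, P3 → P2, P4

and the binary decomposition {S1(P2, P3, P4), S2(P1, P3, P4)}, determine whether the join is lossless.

Common attributes: S1 ∩ S2 = {P3, P4}.
Closure of {P3, P4}: P3 → P1 applies, adding P1; P1, P3 → P2, P4 applies, adding P2. So (P3, P4)⁺ = {P1, P2, P3, P4}.
This closure contains every attribute of S1, so S1 ∩ S2 → S1. The join is lossless.

Yes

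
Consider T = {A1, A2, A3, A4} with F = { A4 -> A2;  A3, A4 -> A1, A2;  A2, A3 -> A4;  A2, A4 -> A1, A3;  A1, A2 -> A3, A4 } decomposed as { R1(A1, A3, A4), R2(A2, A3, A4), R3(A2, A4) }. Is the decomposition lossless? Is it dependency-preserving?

lossless but not dependency-preserving

Lossless test (chase): Rows 1 and 2 agree on A4; apply A4→A2 and equate their A2 entries. Rows 1 and 2 agree on A3, A4; apply A3, A4→A1, A2 and equate their A1, A2 entries. Rows 1 and 3 agree on A2, A4; apply A2, A4→A1, A3 and equate their A1, A3 entries. Row 1 is now all distinguished symbols — the join is lossless.
Dependency preservation: the restricted closure of {A1, A2} across the fragments never reaches {A3, A4}, so A1, A2 → A3, A4 cannot be enforced without a join — not preserved.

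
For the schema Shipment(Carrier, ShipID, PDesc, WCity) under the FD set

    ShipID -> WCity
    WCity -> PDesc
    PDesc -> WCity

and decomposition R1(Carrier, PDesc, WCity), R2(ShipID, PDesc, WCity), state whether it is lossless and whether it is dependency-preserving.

Lossless test: (PDesc, WCity)⁺ = {PDesc, WCity}, which is a superkey of neither fragment — lossy.
Dependency preservation: every FD's attributes lie within a single fragment, so each can be enforced locally — preserved.

lossy but dependency-preserving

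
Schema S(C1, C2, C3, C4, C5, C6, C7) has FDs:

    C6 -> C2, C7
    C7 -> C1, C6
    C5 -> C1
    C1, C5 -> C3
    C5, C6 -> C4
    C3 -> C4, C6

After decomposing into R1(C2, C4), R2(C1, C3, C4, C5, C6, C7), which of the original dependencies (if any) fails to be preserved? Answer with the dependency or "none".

Check C6 → C2, C7: no single fragment contains all of {C2, C6, C7}, and the restricted closure of {C6} across the fragments never reaches {C2, C7}.
C7 → C1, C6 is preserved.
C5 → C1 is preserved.
C1, C5 → C3 is preserved.
C5, C6 → C4 is preserved.
C3 → C4, C6 is preserved.

C6 -> C2, C7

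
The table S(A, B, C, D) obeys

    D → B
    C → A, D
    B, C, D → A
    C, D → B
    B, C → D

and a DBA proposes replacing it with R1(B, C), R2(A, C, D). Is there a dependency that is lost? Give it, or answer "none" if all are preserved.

Check D → B: no single fragment contains all of {B, D}, and the restricted closure of {D} across the fragments never reaches {B}.
C → A, D is preserved.
B, C, D → A is preserved.
C, D → B is preserved.
B, C → D is preserved.

D → B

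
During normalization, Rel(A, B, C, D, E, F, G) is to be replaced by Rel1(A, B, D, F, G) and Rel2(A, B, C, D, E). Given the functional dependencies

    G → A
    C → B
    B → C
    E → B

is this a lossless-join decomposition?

No

Common attributes: Rel1 ∩ Rel2 = {A, B, D}.
Closure of {A, B, D}: B → C applies, adding C. So (A, B, D)⁺ = {A, B, C, D}.
The closure contains neither all of Rel1 = {A, B, D, F, G} nor all of Rel2 = {A, B, C, D, E}, so the common attributes are not a superkey of either fragment. The join is lossy.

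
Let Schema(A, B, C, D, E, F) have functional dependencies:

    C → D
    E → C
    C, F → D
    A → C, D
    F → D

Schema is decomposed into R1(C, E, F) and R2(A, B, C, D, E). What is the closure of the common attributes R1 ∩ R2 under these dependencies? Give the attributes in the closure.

R1 ∩ R2 = {C, E}.
C → D applies, adding D
Closure: {C, D, E}.

C, D, E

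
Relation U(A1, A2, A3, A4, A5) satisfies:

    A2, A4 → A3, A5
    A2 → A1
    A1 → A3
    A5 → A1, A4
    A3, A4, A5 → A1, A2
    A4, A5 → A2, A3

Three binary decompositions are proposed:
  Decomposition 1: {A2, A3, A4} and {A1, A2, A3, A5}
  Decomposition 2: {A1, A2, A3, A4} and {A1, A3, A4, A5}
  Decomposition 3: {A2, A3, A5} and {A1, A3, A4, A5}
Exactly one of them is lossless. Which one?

Decomposition 3

Decomposition 1: common = {A2, A3}, closure = {A1, A2, A3} → lossy.
Decomposition 2: common = {A1, A3, A4}, closure = {A1, A3, A4} → lossy.
Decomposition 3: common = {A3, A5}, closure = {A1, A2, A3, A4, A5} → lossless.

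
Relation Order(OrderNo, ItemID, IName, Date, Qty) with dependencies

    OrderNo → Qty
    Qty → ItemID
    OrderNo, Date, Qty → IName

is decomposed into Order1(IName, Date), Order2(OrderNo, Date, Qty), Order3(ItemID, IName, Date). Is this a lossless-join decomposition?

No

Chase test. Columns are OrderNo, ItemID, IName, Date, Qty; row i has aⱼ where attribute j ∈ Orderi, else bᵢⱼ.
Initial tableau (one row per fragment):
  row 1: b11 b12 a3 a4 b15
  row 2: a1 b22 b23 a4 a5
  row 3: b31 a2 a3 a4 b35
No row becomes fully distinguished — the join is lossy.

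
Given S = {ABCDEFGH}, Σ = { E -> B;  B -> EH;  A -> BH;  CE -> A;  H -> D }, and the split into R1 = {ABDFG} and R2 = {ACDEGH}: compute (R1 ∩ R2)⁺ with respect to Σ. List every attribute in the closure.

ABDEGH

R1 ∩ R2 = {ADG}.
A → BH applies, adding BH
B → EH applies, adding E
Closure: {ABDEGH}.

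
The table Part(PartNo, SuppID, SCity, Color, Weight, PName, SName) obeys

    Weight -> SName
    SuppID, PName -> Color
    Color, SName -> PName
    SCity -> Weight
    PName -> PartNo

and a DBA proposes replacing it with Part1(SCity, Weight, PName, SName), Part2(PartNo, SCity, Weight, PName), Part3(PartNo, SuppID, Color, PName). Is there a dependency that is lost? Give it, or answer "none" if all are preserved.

Check Color, SName → PName: no single fragment contains all of {Color, PName, SName}, and the restricted closure of {Color, SName} across the fragments never reaches {PName}.
Weight → SName is preserved.
SuppID, PName → Color is preserved.
SCity → Weight is preserved.
PName → PartNo is preserved.

Color, SName -> PName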